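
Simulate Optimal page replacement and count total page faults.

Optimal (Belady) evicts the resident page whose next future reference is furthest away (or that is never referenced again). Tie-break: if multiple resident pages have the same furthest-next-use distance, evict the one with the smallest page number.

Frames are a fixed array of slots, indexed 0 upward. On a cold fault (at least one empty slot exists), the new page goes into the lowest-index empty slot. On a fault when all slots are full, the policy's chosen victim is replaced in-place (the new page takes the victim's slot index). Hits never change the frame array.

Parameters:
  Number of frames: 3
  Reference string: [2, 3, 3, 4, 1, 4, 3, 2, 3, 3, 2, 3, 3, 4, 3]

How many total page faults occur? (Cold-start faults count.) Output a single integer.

Answer: 5

Derivation:
Step 0: ref 2 → FAULT, frames=[2,-,-]
Step 1: ref 3 → FAULT, frames=[2,3,-]
Step 2: ref 3 → HIT, frames=[2,3,-]
Step 3: ref 4 → FAULT, frames=[2,3,4]
Step 4: ref 1 → FAULT (evict 2), frames=[1,3,4]
Step 5: ref 4 → HIT, frames=[1,3,4]
Step 6: ref 3 → HIT, frames=[1,3,4]
Step 7: ref 2 → FAULT (evict 1), frames=[2,3,4]
Step 8: ref 3 → HIT, frames=[2,3,4]
Step 9: ref 3 → HIT, frames=[2,3,4]
Step 10: ref 2 → HIT, frames=[2,3,4]
Step 11: ref 3 → HIT, frames=[2,3,4]
Step 12: ref 3 → HIT, frames=[2,3,4]
Step 13: ref 4 → HIT, frames=[2,3,4]
Step 14: ref 3 → HIT, frames=[2,3,4]
Total faults: 5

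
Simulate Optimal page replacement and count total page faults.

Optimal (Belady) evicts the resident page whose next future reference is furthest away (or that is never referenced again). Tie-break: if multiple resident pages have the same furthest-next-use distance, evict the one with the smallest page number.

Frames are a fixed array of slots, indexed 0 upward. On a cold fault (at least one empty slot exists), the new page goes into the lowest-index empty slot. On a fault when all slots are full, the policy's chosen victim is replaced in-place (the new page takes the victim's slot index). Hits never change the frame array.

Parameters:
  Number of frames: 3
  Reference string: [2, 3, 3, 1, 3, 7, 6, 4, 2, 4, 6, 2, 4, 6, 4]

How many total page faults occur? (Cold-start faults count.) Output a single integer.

Answer: 6

Derivation:
Step 0: ref 2 → FAULT, frames=[2,-,-]
Step 1: ref 3 → FAULT, frames=[2,3,-]
Step 2: ref 3 → HIT, frames=[2,3,-]
Step 3: ref 1 → FAULT, frames=[2,3,1]
Step 4: ref 3 → HIT, frames=[2,3,1]
Step 5: ref 7 → FAULT (evict 1), frames=[2,3,7]
Step 6: ref 6 → FAULT (evict 3), frames=[2,6,7]
Step 7: ref 4 → FAULT (evict 7), frames=[2,6,4]
Step 8: ref 2 → HIT, frames=[2,6,4]
Step 9: ref 4 → HIT, frames=[2,6,4]
Step 10: ref 6 → HIT, frames=[2,6,4]
Step 11: ref 2 → HIT, frames=[2,6,4]
Step 12: ref 4 → HIT, frames=[2,6,4]
Step 13: ref 6 → HIT, frames=[2,6,4]
Step 14: ref 4 → HIT, frames=[2,6,4]
Total faults: 6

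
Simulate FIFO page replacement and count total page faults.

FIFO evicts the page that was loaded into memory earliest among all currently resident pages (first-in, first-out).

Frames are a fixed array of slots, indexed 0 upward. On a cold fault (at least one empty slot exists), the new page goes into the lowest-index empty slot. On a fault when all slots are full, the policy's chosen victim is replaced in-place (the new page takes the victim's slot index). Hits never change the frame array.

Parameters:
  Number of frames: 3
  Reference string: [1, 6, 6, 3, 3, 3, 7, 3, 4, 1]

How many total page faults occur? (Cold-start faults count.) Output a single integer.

Answer: 6

Derivation:
Step 0: ref 1 → FAULT, frames=[1,-,-]
Step 1: ref 6 → FAULT, frames=[1,6,-]
Step 2: ref 6 → HIT, frames=[1,6,-]
Step 3: ref 3 → FAULT, frames=[1,6,3]
Step 4: ref 3 → HIT, frames=[1,6,3]
Step 5: ref 3 → HIT, frames=[1,6,3]
Step 6: ref 7 → FAULT (evict 1), frames=[7,6,3]
Step 7: ref 3 → HIT, frames=[7,6,3]
Step 8: ref 4 → FAULT (evict 6), frames=[7,4,3]
Step 9: ref 1 → FAULT (evict 3), frames=[7,4,1]
Total faults: 6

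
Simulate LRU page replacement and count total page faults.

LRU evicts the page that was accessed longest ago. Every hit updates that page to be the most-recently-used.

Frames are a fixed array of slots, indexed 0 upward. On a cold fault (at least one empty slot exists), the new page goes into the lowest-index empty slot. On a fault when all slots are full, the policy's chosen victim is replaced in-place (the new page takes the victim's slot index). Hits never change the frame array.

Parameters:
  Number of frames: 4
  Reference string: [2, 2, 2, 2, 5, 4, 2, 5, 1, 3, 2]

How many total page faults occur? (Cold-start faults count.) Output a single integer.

Step 0: ref 2 → FAULT, frames=[2,-,-,-]
Step 1: ref 2 → HIT, frames=[2,-,-,-]
Step 2: ref 2 → HIT, frames=[2,-,-,-]
Step 3: ref 2 → HIT, frames=[2,-,-,-]
Step 4: ref 5 → FAULT, frames=[2,5,-,-]
Step 5: ref 4 → FAULT, frames=[2,5,4,-]
Step 6: ref 2 → HIT, frames=[2,5,4,-]
Step 7: ref 5 → HIT, frames=[2,5,4,-]
Step 8: ref 1 → FAULT, frames=[2,5,4,1]
Step 9: ref 3 → FAULT (evict 4), frames=[2,5,3,1]
Step 10: ref 2 → HIT, frames=[2,5,3,1]
Total faults: 5

Answer: 5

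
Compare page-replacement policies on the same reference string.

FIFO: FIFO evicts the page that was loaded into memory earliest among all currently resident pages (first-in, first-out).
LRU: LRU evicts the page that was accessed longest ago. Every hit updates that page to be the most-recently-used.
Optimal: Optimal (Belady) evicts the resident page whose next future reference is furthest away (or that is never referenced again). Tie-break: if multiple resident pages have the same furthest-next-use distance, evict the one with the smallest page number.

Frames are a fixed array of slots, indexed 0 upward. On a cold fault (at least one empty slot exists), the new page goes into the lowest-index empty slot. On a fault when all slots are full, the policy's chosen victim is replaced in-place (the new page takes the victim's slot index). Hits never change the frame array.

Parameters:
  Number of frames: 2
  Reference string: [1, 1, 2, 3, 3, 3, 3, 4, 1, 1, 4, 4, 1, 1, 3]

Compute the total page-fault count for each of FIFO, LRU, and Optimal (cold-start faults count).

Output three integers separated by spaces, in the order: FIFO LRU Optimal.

--- FIFO ---
  step 0: ref 1 -> FAULT, frames=[1,-] (faults so far: 1)
  step 1: ref 1 -> HIT, frames=[1,-] (faults so far: 1)
  step 2: ref 2 -> FAULT, frames=[1,2] (faults so far: 2)
  step 3: ref 3 -> FAULT, evict 1, frames=[3,2] (faults so far: 3)
  step 4: ref 3 -> HIT, frames=[3,2] (faults so far: 3)
  step 5: ref 3 -> HIT, frames=[3,2] (faults so far: 3)
  step 6: ref 3 -> HIT, frames=[3,2] (faults so far: 3)
  step 7: ref 4 -> FAULT, evict 2, frames=[3,4] (faults so far: 4)
  step 8: ref 1 -> FAULT, evict 3, frames=[1,4] (faults so far: 5)
  step 9: ref 1 -> HIT, frames=[1,4] (faults so far: 5)
  step 10: ref 4 -> HIT, frames=[1,4] (faults so far: 5)
  step 11: ref 4 -> HIT, frames=[1,4] (faults so far: 5)
  step 12: ref 1 -> HIT, frames=[1,4] (faults so far: 5)
  step 13: ref 1 -> HIT, frames=[1,4] (faults so far: 5)
  step 14: ref 3 -> FAULT, evict 4, frames=[1,3] (faults so far: 6)
  FIFO total faults: 6
--- LRU ---
  step 0: ref 1 -> FAULT, frames=[1,-] (faults so far: 1)
  step 1: ref 1 -> HIT, frames=[1,-] (faults so far: 1)
  step 2: ref 2 -> FAULT, frames=[1,2] (faults so far: 2)
  step 3: ref 3 -> FAULT, evict 1, frames=[3,2] (faults so far: 3)
  step 4: ref 3 -> HIT, frames=[3,2] (faults so far: 3)
  step 5: ref 3 -> HIT, frames=[3,2] (faults so far: 3)
  step 6: ref 3 -> HIT, frames=[3,2] (faults so far: 3)
  step 7: ref 4 -> FAULT, evict 2, frames=[3,4] (faults so far: 4)
  step 8: ref 1 -> FAULT, evict 3, frames=[1,4] (faults so far: 5)
  step 9: ref 1 -> HIT, frames=[1,4] (faults so far: 5)
  step 10: ref 4 -> HIT, frames=[1,4] (faults so far: 5)
  step 11: ref 4 -> HIT, frames=[1,4] (faults so far: 5)
  step 12: ref 1 -> HIT, frames=[1,4] (faults so far: 5)
  step 13: ref 1 -> HIT, frames=[1,4] (faults so far: 5)
  step 14: ref 3 -> FAULT, evict 4, frames=[1,3] (faults so far: 6)
  LRU total faults: 6
--- Optimal ---
  step 0: ref 1 -> FAULT, frames=[1,-] (faults so far: 1)
  step 1: ref 1 -> HIT, frames=[1,-] (faults so far: 1)
  step 2: ref 2 -> FAULT, frames=[1,2] (faults so far: 2)
  step 3: ref 3 -> FAULT, evict 2, frames=[1,3] (faults so far: 3)
  step 4: ref 3 -> HIT, frames=[1,3] (faults so far: 3)
  step 5: ref 3 -> HIT, frames=[1,3] (faults so far: 3)
  step 6: ref 3 -> HIT, frames=[1,3] (faults so far: 3)
  step 7: ref 4 -> FAULT, evict 3, frames=[1,4] (faults so far: 4)
  step 8: ref 1 -> HIT, frames=[1,4] (faults so far: 4)
  step 9: ref 1 -> HIT, frames=[1,4] (faults so far: 4)
  step 10: ref 4 -> HIT, frames=[1,4] (faults so far: 4)
  step 11: ref 4 -> HIT, frames=[1,4] (faults so far: 4)
  step 12: ref 1 -> HIT, frames=[1,4] (faults so far: 4)
  step 13: ref 1 -> HIT, frames=[1,4] (faults so far: 4)
  step 14: ref 3 -> FAULT, evict 1, frames=[3,4] (faults so far: 5)
  Optimal total faults: 5

Answer: 6 6 5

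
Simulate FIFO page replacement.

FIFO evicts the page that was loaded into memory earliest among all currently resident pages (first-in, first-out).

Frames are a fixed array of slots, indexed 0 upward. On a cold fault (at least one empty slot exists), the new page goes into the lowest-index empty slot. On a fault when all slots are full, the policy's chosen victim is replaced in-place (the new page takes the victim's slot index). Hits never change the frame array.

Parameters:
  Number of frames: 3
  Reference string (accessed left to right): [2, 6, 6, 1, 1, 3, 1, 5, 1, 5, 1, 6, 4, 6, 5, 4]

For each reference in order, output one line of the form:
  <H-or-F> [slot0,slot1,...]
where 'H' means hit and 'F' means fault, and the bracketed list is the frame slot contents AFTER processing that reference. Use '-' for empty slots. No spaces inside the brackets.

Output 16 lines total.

F [2,-,-]
F [2,6,-]
H [2,6,-]
F [2,6,1]
H [2,6,1]
F [3,6,1]
H [3,6,1]
F [3,5,1]
H [3,5,1]
H [3,5,1]
H [3,5,1]
F [3,5,6]
F [4,5,6]
H [4,5,6]
H [4,5,6]
H [4,5,6]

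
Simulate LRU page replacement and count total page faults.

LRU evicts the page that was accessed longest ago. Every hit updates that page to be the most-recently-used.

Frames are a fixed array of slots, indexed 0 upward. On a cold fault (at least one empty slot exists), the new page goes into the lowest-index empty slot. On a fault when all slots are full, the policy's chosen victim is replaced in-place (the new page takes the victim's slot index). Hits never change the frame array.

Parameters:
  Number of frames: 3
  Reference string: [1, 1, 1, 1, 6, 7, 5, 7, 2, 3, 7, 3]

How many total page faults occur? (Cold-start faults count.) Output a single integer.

Answer: 6

Derivation:
Step 0: ref 1 → FAULT, frames=[1,-,-]
Step 1: ref 1 → HIT, frames=[1,-,-]
Step 2: ref 1 → HIT, frames=[1,-,-]
Step 3: ref 1 → HIT, frames=[1,-,-]
Step 4: ref 6 → FAULT, frames=[1,6,-]
Step 5: ref 7 → FAULT, frames=[1,6,7]
Step 6: ref 5 → FAULT (evict 1), frames=[5,6,7]
Step 7: ref 7 → HIT, frames=[5,6,7]
Step 8: ref 2 → FAULT (evict 6), frames=[5,2,7]
Step 9: ref 3 → FAULT (evict 5), frames=[3,2,7]
Step 10: ref 7 → HIT, frames=[3,2,7]
Step 11: ref 3 → HIT, frames=[3,2,7]
Total faults: 6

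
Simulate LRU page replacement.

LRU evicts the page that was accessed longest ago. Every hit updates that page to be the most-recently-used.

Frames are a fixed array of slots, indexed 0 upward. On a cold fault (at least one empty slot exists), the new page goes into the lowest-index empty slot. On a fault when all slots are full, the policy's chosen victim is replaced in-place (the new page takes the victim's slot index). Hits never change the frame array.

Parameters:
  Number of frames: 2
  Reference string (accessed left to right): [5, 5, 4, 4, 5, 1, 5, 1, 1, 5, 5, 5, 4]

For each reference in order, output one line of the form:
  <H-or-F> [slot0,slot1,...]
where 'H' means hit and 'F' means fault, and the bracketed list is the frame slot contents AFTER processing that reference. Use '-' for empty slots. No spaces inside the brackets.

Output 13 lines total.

F [5,-]
H [5,-]
F [5,4]
H [5,4]
H [5,4]
F [5,1]
H [5,1]
H [5,1]
H [5,1]
H [5,1]
H [5,1]
H [5,1]
F [5,4]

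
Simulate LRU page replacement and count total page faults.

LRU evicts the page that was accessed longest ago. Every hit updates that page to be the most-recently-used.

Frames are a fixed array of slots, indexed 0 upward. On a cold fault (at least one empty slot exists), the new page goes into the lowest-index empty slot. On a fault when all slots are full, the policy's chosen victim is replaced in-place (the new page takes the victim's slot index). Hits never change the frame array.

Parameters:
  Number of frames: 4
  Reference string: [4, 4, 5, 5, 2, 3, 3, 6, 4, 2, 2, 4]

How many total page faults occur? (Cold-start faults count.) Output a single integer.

Step 0: ref 4 → FAULT, frames=[4,-,-,-]
Step 1: ref 4 → HIT, frames=[4,-,-,-]
Step 2: ref 5 → FAULT, frames=[4,5,-,-]
Step 3: ref 5 → HIT, frames=[4,5,-,-]
Step 4: ref 2 → FAULT, frames=[4,5,2,-]
Step 5: ref 3 → FAULT, frames=[4,5,2,3]
Step 6: ref 3 → HIT, frames=[4,5,2,3]
Step 7: ref 6 → FAULT (evict 4), frames=[6,5,2,3]
Step 8: ref 4 → FAULT (evict 5), frames=[6,4,2,3]
Step 9: ref 2 → HIT, frames=[6,4,2,3]
Step 10: ref 2 → HIT, frames=[6,4,2,3]
Step 11: ref 4 → HIT, frames=[6,4,2,3]
Total faults: 6

Answer: 6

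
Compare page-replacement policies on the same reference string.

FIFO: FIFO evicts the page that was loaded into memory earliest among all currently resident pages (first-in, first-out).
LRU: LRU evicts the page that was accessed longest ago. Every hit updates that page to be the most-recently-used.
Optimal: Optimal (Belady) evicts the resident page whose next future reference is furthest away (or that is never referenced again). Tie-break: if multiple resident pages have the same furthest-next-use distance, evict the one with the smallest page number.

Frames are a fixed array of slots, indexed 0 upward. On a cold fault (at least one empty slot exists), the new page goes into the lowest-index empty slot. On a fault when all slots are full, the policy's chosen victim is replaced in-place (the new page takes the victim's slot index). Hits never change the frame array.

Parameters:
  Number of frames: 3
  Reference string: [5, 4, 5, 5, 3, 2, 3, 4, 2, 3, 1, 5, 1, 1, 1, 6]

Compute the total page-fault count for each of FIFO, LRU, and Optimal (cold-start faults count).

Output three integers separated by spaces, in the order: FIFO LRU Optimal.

Answer: 7 8 7

Derivation:
--- FIFO ---
  step 0: ref 5 -> FAULT, frames=[5,-,-] (faults so far: 1)
  step 1: ref 4 -> FAULT, frames=[5,4,-] (faults so far: 2)
  step 2: ref 5 -> HIT, frames=[5,4,-] (faults so far: 2)
  step 3: ref 5 -> HIT, frames=[5,4,-] (faults so far: 2)
  step 4: ref 3 -> FAULT, frames=[5,4,3] (faults so far: 3)
  step 5: ref 2 -> FAULT, evict 5, frames=[2,4,3] (faults so far: 4)
  step 6: ref 3 -> HIT, frames=[2,4,3] (faults so far: 4)
  step 7: ref 4 -> HIT, frames=[2,4,3] (faults so far: 4)
  step 8: ref 2 -> HIT, frames=[2,4,3] (faults so far: 4)
  step 9: ref 3 -> HIT, frames=[2,4,3] (faults so far: 4)
  step 10: ref 1 -> FAULT, evict 4, frames=[2,1,3] (faults so far: 5)
  step 11: ref 5 -> FAULT, evict 3, frames=[2,1,5] (faults so far: 6)
  step 12: ref 1 -> HIT, frames=[2,1,5] (faults so far: 6)
  step 13: ref 1 -> HIT, frames=[2,1,5] (faults so far: 6)
  step 14: ref 1 -> HIT, frames=[2,1,5] (faults so far: 6)
  step 15: ref 6 -> FAULT, evict 2, frames=[6,1,5] (faults so far: 7)
  FIFO total faults: 7
--- LRU ---
  step 0: ref 5 -> FAULT, frames=[5,-,-] (faults so far: 1)
  step 1: ref 4 -> FAULT, frames=[5,4,-] (faults so far: 2)
  step 2: ref 5 -> HIT, frames=[5,4,-] (faults so far: 2)
  step 3: ref 5 -> HIT, frames=[5,4,-] (faults so far: 2)
  step 4: ref 3 -> FAULT, frames=[5,4,3] (faults so far: 3)
  step 5: ref 2 -> FAULT, evict 4, frames=[5,2,3] (faults so far: 4)
  step 6: ref 3 -> HIT, frames=[5,2,3] (faults so far: 4)
  step 7: ref 4 -> FAULT, evict 5, frames=[4,2,3] (faults so far: 5)
  step 8: ref 2 -> HIT, frames=[4,2,3] (faults so far: 5)
  step 9: ref 3 -> HIT, frames=[4,2,3] (faults so far: 5)
  step 10: ref 1 -> FAULT, evict 4, frames=[1,2,3] (faults so far: 6)
  step 11: ref 5 -> FAULT, evict 2, frames=[1,5,3] (faults so far: 7)
  step 12: ref 1 -> HIT, frames=[1,5,3] (faults so far: 7)
  step 13: ref 1 -> HIT, frames=[1,5,3] (faults so far: 7)
  step 14: ref 1 -> HIT, frames=[1,5,3] (faults so far: 7)
  step 15: ref 6 -> FAULT, evict 3, frames=[1,5,6] (faults so far: 8)
  LRU total faults: 8
--- Optimal ---
  step 0: ref 5 -> FAULT, frames=[5,-,-] (faults so far: 1)
  step 1: ref 4 -> FAULT, frames=[5,4,-] (faults so far: 2)
  step 2: ref 5 -> HIT, frames=[5,4,-] (faults so far: 2)
  step 3: ref 5 -> HIT, frames=[5,4,-] (faults so far: 2)
  step 4: ref 3 -> FAULT, frames=[5,4,3] (faults so far: 3)
  step 5: ref 2 -> FAULT, evict 5, frames=[2,4,3] (faults so far: 4)
  step 6: ref 3 -> HIT, frames=[2,4,3] (faults so far: 4)
  step 7: ref 4 -> HIT, frames=[2,4,3] (faults so far: 4)
  step 8: ref 2 -> HIT, frames=[2,4,3] (faults so far: 4)
  step 9: ref 3 -> HIT, frames=[2,4,3] (faults so far: 4)
  step 10: ref 1 -> FAULT, evict 2, frames=[1,4,3] (faults so far: 5)
  step 11: ref 5 -> FAULT, evict 3, frames=[1,4,5] (faults so far: 6)
  step 12: ref 1 -> HIT, frames=[1,4,5] (faults so far: 6)
  step 13: ref 1 -> HIT, frames=[1,4,5] (faults so far: 6)
  step 14: ref 1 -> HIT, frames=[1,4,5] (faults so far: 6)
  step 15: ref 6 -> FAULT, evict 1, frames=[6,4,5] (faults so far: 7)
  Optimal total faults: 7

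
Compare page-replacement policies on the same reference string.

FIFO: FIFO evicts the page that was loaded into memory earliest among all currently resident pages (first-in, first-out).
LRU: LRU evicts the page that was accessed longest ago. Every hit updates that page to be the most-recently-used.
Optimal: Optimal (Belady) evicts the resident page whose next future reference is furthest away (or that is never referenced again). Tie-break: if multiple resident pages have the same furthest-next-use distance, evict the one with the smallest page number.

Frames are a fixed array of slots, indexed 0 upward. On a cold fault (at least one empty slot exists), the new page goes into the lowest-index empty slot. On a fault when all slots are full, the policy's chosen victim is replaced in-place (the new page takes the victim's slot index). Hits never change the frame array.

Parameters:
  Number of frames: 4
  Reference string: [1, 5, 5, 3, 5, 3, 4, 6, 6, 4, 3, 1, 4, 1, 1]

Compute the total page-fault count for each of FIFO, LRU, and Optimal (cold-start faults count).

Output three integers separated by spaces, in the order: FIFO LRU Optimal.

--- FIFO ---
  step 0: ref 1 -> FAULT, frames=[1,-,-,-] (faults so far: 1)
  step 1: ref 5 -> FAULT, frames=[1,5,-,-] (faults so far: 2)
  step 2: ref 5 -> HIT, frames=[1,5,-,-] (faults so far: 2)
  step 3: ref 3 -> FAULT, frames=[1,5,3,-] (faults so far: 3)
  step 4: ref 5 -> HIT, frames=[1,5,3,-] (faults so far: 3)
  step 5: ref 3 -> HIT, frames=[1,5,3,-] (faults so far: 3)
  step 6: ref 4 -> FAULT, frames=[1,5,3,4] (faults so far: 4)
  step 7: ref 6 -> FAULT, evict 1, frames=[6,5,3,4] (faults so far: 5)
  step 8: ref 6 -> HIT, frames=[6,5,3,4] (faults so far: 5)
  step 9: ref 4 -> HIT, frames=[6,5,3,4] (faults so far: 5)
  step 10: ref 3 -> HIT, frames=[6,5,3,4] (faults so far: 5)
  step 11: ref 1 -> FAULT, evict 5, frames=[6,1,3,4] (faults so far: 6)
  step 12: ref 4 -> HIT, frames=[6,1,3,4] (faults so far: 6)
  step 13: ref 1 -> HIT, frames=[6,1,3,4] (faults so far: 6)
  step 14: ref 1 -> HIT, frames=[6,1,3,4] (faults so far: 6)
  FIFO total faults: 6
--- LRU ---
  step 0: ref 1 -> FAULT, frames=[1,-,-,-] (faults so far: 1)
  step 1: ref 5 -> FAULT, frames=[1,5,-,-] (faults so far: 2)
  step 2: ref 5 -> HIT, frames=[1,5,-,-] (faults so far: 2)
  step 3: ref 3 -> FAULT, frames=[1,5,3,-] (faults so far: 3)
  step 4: ref 5 -> HIT, frames=[1,5,3,-] (faults so far: 3)
  step 5: ref 3 -> HIT, frames=[1,5,3,-] (faults so far: 3)
  step 6: ref 4 -> FAULT, frames=[1,5,3,4] (faults so far: 4)
  step 7: ref 6 -> FAULT, evict 1, frames=[6,5,3,4] (faults so far: 5)
  step 8: ref 6 -> HIT, frames=[6,5,3,4] (faults so far: 5)
  step 9: ref 4 -> HIT, frames=[6,5,3,4] (faults so far: 5)
  step 10: ref 3 -> HIT, frames=[6,5,3,4] (faults so far: 5)
  step 11: ref 1 -> FAULT, evict 5, frames=[6,1,3,4] (faults so far: 6)
  step 12: ref 4 -> HIT, frames=[6,1,3,4] (faults so far: 6)
  step 13: ref 1 -> HIT, frames=[6,1,3,4] (faults so far: 6)
  step 14: ref 1 -> HIT, frames=[6,1,3,4] (faults so far: 6)
  LRU total faults: 6
--- Optimal ---
  step 0: ref 1 -> FAULT, frames=[1,-,-,-] (faults so far: 1)
  step 1: ref 5 -> FAULT, frames=[1,5,-,-] (faults so far: 2)
  step 2: ref 5 -> HIT, frames=[1,5,-,-] (faults so far: 2)
  step 3: ref 3 -> FAULT, frames=[1,5,3,-] (faults so far: 3)
  step 4: ref 5 -> HIT, frames=[1,5,3,-] (faults so far: 3)
  step 5: ref 3 -> HIT, frames=[1,5,3,-] (faults so far: 3)
  step 6: ref 4 -> FAULT, frames=[1,5,3,4] (faults so far: 4)
  step 7: ref 6 -> FAULT, evict 5, frames=[1,6,3,4] (faults so far: 5)
  step 8: ref 6 -> HIT, frames=[1,6,3,4] (faults so far: 5)
  step 9: ref 4 -> HIT, frames=[1,6,3,4] (faults so far: 5)
  step 10: ref 3 -> HIT, frames=[1,6,3,4] (faults so far: 5)
  step 11: ref 1 -> HIT, frames=[1,6,3,4] (faults so far: 5)
  step 12: ref 4 -> HIT, frames=[1,6,3,4] (faults so far: 5)
  step 13: ref 1 -> HIT, frames=[1,6,3,4] (faults so far: 5)
  step 14: ref 1 -> HIT, frames=[1,6,3,4] (faults so far: 5)
  Optimal total faults: 5

Answer: 6 6 5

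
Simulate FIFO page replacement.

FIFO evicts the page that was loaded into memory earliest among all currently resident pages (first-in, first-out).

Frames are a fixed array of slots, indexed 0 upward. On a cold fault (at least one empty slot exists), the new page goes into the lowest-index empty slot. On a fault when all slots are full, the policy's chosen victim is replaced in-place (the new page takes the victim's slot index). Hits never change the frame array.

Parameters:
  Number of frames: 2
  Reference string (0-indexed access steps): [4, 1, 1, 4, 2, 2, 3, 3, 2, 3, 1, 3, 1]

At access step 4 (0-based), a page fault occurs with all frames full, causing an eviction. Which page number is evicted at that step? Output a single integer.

Step 0: ref 4 -> FAULT, frames=[4,-]
Step 1: ref 1 -> FAULT, frames=[4,1]
Step 2: ref 1 -> HIT, frames=[4,1]
Step 3: ref 4 -> HIT, frames=[4,1]
Step 4: ref 2 -> FAULT, evict 4, frames=[2,1]
At step 4: evicted page 4

Answer: 4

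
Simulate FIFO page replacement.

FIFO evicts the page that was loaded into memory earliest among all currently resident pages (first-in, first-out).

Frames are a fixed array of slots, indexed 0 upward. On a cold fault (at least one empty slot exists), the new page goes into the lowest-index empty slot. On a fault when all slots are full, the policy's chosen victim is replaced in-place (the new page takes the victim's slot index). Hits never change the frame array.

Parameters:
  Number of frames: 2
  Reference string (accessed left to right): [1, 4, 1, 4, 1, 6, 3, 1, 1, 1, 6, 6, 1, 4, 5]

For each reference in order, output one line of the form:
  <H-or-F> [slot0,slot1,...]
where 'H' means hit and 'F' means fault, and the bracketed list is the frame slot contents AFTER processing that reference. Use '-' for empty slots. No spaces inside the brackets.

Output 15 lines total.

F [1,-]
F [1,4]
H [1,4]
H [1,4]
H [1,4]
F [6,4]
F [6,3]
F [1,3]
H [1,3]
H [1,3]
F [1,6]
H [1,6]
H [1,6]
F [4,6]
F [4,5]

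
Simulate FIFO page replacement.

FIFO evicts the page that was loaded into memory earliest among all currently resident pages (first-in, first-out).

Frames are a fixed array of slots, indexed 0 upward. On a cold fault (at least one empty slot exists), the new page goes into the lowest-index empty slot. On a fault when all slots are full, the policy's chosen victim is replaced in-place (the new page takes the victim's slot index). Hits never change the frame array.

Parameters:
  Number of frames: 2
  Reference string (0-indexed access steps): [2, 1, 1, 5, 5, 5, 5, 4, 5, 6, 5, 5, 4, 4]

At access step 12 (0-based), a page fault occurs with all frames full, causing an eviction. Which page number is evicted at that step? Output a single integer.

Answer: 6

Derivation:
Step 0: ref 2 -> FAULT, frames=[2,-]
Step 1: ref 1 -> FAULT, frames=[2,1]
Step 2: ref 1 -> HIT, frames=[2,1]
Step 3: ref 5 -> FAULT, evict 2, frames=[5,1]
Step 4: ref 5 -> HIT, frames=[5,1]
Step 5: ref 5 -> HIT, frames=[5,1]
Step 6: ref 5 -> HIT, frames=[5,1]
Step 7: ref 4 -> FAULT, evict 1, frames=[5,4]
Step 8: ref 5 -> HIT, frames=[5,4]
Step 9: ref 6 -> FAULT, evict 5, frames=[6,4]
Step 10: ref 5 -> FAULT, evict 4, frames=[6,5]
Step 11: ref 5 -> HIT, frames=[6,5]
Step 12: ref 4 -> FAULT, evict 6, frames=[4,5]
At step 12: evicted page 6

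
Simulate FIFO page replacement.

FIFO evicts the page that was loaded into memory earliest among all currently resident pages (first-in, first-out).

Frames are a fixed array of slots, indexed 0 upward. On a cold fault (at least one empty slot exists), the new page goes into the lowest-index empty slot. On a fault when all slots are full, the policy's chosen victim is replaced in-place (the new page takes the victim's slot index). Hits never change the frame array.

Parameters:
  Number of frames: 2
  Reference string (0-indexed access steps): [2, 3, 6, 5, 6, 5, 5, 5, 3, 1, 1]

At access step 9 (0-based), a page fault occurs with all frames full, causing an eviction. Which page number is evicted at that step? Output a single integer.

Step 0: ref 2 -> FAULT, frames=[2,-]
Step 1: ref 3 -> FAULT, frames=[2,3]
Step 2: ref 6 -> FAULT, evict 2, frames=[6,3]
Step 3: ref 5 -> FAULT, evict 3, frames=[6,5]
Step 4: ref 6 -> HIT, frames=[6,5]
Step 5: ref 5 -> HIT, frames=[6,5]
Step 6: ref 5 -> HIT, frames=[6,5]
Step 7: ref 5 -> HIT, frames=[6,5]
Step 8: ref 3 -> FAULT, evict 6, frames=[3,5]
Step 9: ref 1 -> FAULT, evict 5, frames=[3,1]
At step 9: evicted page 5

Answer: 5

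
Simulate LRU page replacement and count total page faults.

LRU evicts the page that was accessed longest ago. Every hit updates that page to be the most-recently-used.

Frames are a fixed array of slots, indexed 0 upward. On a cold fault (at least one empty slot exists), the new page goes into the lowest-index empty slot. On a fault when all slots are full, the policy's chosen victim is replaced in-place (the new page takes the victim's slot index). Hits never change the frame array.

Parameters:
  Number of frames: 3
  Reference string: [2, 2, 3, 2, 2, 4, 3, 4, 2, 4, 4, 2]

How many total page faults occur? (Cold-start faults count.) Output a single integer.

Step 0: ref 2 → FAULT, frames=[2,-,-]
Step 1: ref 2 → HIT, frames=[2,-,-]
Step 2: ref 3 → FAULT, frames=[2,3,-]
Step 3: ref 2 → HIT, frames=[2,3,-]
Step 4: ref 2 → HIT, frames=[2,3,-]
Step 5: ref 4 → FAULT, frames=[2,3,4]
Step 6: ref 3 → HIT, frames=[2,3,4]
Step 7: ref 4 → HIT, frames=[2,3,4]
Step 8: ref 2 → HIT, frames=[2,3,4]
Step 9: ref 4 → HIT, frames=[2,3,4]
Step 10: ref 4 → HIT, frames=[2,3,4]
Step 11: ref 2 → HIT, frames=[2,3,4]
Total faults: 3

Answer: 3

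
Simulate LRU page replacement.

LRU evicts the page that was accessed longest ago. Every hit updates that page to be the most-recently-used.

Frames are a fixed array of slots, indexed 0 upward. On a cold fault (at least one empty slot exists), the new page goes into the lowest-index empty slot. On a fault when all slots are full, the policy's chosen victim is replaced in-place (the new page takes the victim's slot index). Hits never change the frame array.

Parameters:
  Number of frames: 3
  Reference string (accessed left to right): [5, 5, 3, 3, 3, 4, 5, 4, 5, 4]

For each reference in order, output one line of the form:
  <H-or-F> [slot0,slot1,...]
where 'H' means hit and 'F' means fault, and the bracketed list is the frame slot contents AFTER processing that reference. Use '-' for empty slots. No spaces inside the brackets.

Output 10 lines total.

F [5,-,-]
H [5,-,-]
F [5,3,-]
H [5,3,-]
H [5,3,-]
F [5,3,4]
H [5,3,4]
H [5,3,4]
H [5,3,4]
H [5,3,4]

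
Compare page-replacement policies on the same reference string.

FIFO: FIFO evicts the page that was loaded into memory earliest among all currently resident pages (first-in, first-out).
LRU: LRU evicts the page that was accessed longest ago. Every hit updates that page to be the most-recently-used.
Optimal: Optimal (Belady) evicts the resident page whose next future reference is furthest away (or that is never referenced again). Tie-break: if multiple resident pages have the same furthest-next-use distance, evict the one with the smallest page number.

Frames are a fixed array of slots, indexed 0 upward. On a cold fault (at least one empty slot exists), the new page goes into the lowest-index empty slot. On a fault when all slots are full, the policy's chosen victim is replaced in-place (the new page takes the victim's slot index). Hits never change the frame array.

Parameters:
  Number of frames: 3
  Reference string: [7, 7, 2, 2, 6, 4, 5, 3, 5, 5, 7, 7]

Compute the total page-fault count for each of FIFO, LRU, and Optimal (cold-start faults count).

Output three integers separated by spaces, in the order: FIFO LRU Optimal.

Answer: 7 7 6

Derivation:
--- FIFO ---
  step 0: ref 7 -> FAULT, frames=[7,-,-] (faults so far: 1)
  step 1: ref 7 -> HIT, frames=[7,-,-] (faults so far: 1)
  step 2: ref 2 -> FAULT, frames=[7,2,-] (faults so far: 2)
  step 3: ref 2 -> HIT, frames=[7,2,-] (faults so far: 2)
  step 4: ref 6 -> FAULT, frames=[7,2,6] (faults so far: 3)
  step 5: ref 4 -> FAULT, evict 7, frames=[4,2,6] (faults so far: 4)
  step 6: ref 5 -> FAULT, evict 2, frames=[4,5,6] (faults so far: 5)
  step 7: ref 3 -> FAULT, evict 6, frames=[4,5,3] (faults so far: 6)
  step 8: ref 5 -> HIT, frames=[4,5,3] (faults so far: 6)
  step 9: ref 5 -> HIT, frames=[4,5,3] (faults so far: 6)
  step 10: ref 7 -> FAULT, evict 4, frames=[7,5,3] (faults so far: 7)
  step 11: ref 7 -> HIT, frames=[7,5,3] (faults so far: 7)
  FIFO total faults: 7
--- LRU ---
  step 0: ref 7 -> FAULT, frames=[7,-,-] (faults so far: 1)
  step 1: ref 7 -> HIT, frames=[7,-,-] (faults so far: 1)
  step 2: ref 2 -> FAULT, frames=[7,2,-] (faults so far: 2)
  step 3: ref 2 -> HIT, frames=[7,2,-] (faults so far: 2)
  step 4: ref 6 -> FAULT, frames=[7,2,6] (faults so far: 3)
  step 5: ref 4 -> FAULT, evict 7, frames=[4,2,6] (faults so far: 4)
  step 6: ref 5 -> FAULT, evict 2, frames=[4,5,6] (faults so far: 5)
  step 7: ref 3 -> FAULT, evict 6, frames=[4,5,3] (faults so far: 6)
  step 8: ref 5 -> HIT, frames=[4,5,3] (faults so far: 6)
  step 9: ref 5 -> HIT, frames=[4,5,3] (faults so far: 6)
  step 10: ref 7 -> FAULT, evict 4, frames=[7,5,3] (faults so far: 7)
  step 11: ref 7 -> HIT, frames=[7,5,3] (faults so far: 7)
  LRU total faults: 7
--- Optimal ---
  step 0: ref 7 -> FAULT, frames=[7,-,-] (faults so far: 1)
  step 1: ref 7 -> HIT, frames=[7,-,-] (faults so far: 1)
  step 2: ref 2 -> FAULT, frames=[7,2,-] (faults so far: 2)
  step 3: ref 2 -> HIT, frames=[7,2,-] (faults so far: 2)
  step 4: ref 6 -> FAULT, frames=[7,2,6] (faults so far: 3)
  step 5: ref 4 -> FAULT, evict 2, frames=[7,4,6] (faults so far: 4)
  step 6: ref 5 -> FAULT, evict 4, frames=[7,5,6] (faults so far: 5)
  step 7: ref 3 -> FAULT, evict 6, frames=[7,5,3] (faults so far: 6)
  step 8: ref 5 -> HIT, frames=[7,5,3] (faults so far: 6)
  step 9: ref 5 -> HIT, frames=[7,5,3] (faults so far: 6)
  step 10: ref 7 -> HIT, frames=[7,5,3] (faults so far: 6)
  step 11: ref 7 -> HIT, frames=[7,5,3] (faults so far: 6)
  Optimal total faults: 6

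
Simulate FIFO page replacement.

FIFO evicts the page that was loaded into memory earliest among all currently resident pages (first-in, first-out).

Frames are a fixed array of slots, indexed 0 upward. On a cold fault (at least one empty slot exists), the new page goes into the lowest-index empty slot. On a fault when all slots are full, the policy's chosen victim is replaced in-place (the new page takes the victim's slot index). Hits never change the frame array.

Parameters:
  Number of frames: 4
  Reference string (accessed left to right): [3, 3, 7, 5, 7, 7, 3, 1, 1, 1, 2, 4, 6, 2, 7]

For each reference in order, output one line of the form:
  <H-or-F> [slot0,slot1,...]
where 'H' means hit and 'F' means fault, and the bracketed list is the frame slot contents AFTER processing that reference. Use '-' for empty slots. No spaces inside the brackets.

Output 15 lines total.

F [3,-,-,-]
H [3,-,-,-]
F [3,7,-,-]
F [3,7,5,-]
H [3,7,5,-]
H [3,7,5,-]
H [3,7,5,-]
F [3,7,5,1]
H [3,7,5,1]
H [3,7,5,1]
F [2,7,5,1]
F [2,4,5,1]
F [2,4,6,1]
H [2,4,6,1]
F [2,4,6,7]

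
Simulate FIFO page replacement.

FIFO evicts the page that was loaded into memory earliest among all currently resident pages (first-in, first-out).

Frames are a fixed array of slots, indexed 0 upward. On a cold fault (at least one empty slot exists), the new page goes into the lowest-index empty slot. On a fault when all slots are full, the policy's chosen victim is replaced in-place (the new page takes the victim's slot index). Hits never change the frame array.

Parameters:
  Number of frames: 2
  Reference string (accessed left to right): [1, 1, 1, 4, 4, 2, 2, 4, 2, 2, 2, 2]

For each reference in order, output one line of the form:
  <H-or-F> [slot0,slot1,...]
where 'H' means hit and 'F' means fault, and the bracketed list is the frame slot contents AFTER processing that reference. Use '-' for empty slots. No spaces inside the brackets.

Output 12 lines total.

F [1,-]
H [1,-]
H [1,-]
F [1,4]
H [1,4]
F [2,4]
H [2,4]
H [2,4]
H [2,4]
H [2,4]
H [2,4]
H [2,4]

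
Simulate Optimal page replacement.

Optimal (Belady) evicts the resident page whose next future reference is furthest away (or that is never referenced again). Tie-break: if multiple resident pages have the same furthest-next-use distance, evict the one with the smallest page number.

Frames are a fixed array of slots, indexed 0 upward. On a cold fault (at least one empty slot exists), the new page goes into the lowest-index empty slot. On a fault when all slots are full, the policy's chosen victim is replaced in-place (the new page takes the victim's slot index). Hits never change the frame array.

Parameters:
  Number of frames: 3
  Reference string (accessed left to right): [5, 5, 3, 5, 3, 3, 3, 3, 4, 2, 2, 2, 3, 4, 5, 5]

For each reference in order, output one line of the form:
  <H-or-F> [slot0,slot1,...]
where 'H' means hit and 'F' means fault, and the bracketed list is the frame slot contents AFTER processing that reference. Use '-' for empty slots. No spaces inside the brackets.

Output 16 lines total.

F [5,-,-]
H [5,-,-]
F [5,3,-]
H [5,3,-]
H [5,3,-]
H [5,3,-]
H [5,3,-]
H [5,3,-]
F [5,3,4]
F [2,3,4]
H [2,3,4]
H [2,3,4]
H [2,3,4]
H [2,3,4]
F [5,3,4]
H [5,3,4]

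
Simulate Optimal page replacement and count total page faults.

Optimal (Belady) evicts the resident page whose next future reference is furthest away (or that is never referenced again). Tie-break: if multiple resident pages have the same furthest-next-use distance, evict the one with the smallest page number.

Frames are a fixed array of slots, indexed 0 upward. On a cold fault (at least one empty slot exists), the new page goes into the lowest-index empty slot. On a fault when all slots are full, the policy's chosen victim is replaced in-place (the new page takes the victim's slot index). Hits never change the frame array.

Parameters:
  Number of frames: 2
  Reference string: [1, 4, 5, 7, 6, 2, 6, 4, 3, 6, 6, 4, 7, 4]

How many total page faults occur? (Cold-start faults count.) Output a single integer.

Step 0: ref 1 → FAULT, frames=[1,-]
Step 1: ref 4 → FAULT, frames=[1,4]
Step 2: ref 5 → FAULT (evict 1), frames=[5,4]
Step 3: ref 7 → FAULT (evict 5), frames=[7,4]
Step 4: ref 6 → FAULT (evict 7), frames=[6,4]
Step 5: ref 2 → FAULT (evict 4), frames=[6,2]
Step 6: ref 6 → HIT, frames=[6,2]
Step 7: ref 4 → FAULT (evict 2), frames=[6,4]
Step 8: ref 3 → FAULT (evict 4), frames=[6,3]
Step 9: ref 6 → HIT, frames=[6,3]
Step 10: ref 6 → HIT, frames=[6,3]
Step 11: ref 4 → FAULT (evict 3), frames=[6,4]
Step 12: ref 7 → FAULT (evict 6), frames=[7,4]
Step 13: ref 4 → HIT, frames=[7,4]
Total faults: 10

Answer: 10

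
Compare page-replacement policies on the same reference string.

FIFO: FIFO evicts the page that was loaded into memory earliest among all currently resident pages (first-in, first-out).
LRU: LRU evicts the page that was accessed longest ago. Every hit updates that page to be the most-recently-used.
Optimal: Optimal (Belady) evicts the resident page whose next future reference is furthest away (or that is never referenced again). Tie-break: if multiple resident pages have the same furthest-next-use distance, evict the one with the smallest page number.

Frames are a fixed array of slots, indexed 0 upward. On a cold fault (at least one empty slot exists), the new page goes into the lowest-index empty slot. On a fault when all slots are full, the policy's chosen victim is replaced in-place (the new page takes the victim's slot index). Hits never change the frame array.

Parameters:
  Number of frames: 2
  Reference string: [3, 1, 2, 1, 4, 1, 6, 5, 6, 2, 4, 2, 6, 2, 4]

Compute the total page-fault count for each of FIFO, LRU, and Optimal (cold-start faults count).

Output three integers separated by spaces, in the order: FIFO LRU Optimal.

--- FIFO ---
  step 0: ref 3 -> FAULT, frames=[3,-] (faults so far: 1)
  step 1: ref 1 -> FAULT, frames=[3,1] (faults so far: 2)
  step 2: ref 2 -> FAULT, evict 3, frames=[2,1] (faults so far: 3)
  step 3: ref 1 -> HIT, frames=[2,1] (faults so far: 3)
  step 4: ref 4 -> FAULT, evict 1, frames=[2,4] (faults so far: 4)
  step 5: ref 1 -> FAULT, evict 2, frames=[1,4] (faults so far: 5)
  step 6: ref 6 -> FAULT, evict 4, frames=[1,6] (faults so far: 6)
  step 7: ref 5 -> FAULT, evict 1, frames=[5,6] (faults so far: 7)
  step 8: ref 6 -> HIT, frames=[5,6] (faults so far: 7)
  step 9: ref 2 -> FAULT, evict 6, frames=[5,2] (faults so far: 8)
  step 10: ref 4 -> FAULT, evict 5, frames=[4,2] (faults so far: 9)
  step 11: ref 2 -> HIT, frames=[4,2] (faults so far: 9)
  step 12: ref 6 -> FAULT, evict 2, frames=[4,6] (faults so far: 10)
  step 13: ref 2 -> FAULT, evict 4, frames=[2,6] (faults so far: 11)
  step 14: ref 4 -> FAULT, evict 6, frames=[2,4] (faults so far: 12)
  FIFO total faults: 12
--- LRU ---
  step 0: ref 3 -> FAULT, frames=[3,-] (faults so far: 1)
  step 1: ref 1 -> FAULT, frames=[3,1] (faults so far: 2)
  step 2: ref 2 -> FAULT, evict 3, frames=[2,1] (faults so far: 3)
  step 3: ref 1 -> HIT, frames=[2,1] (faults so far: 3)
  step 4: ref 4 -> FAULT, evict 2, frames=[4,1] (faults so far: 4)
  step 5: ref 1 -> HIT, frames=[4,1] (faults so far: 4)
  step 6: ref 6 -> FAULT, evict 4, frames=[6,1] (faults so far: 5)
  step 7: ref 5 -> FAULT, evict 1, frames=[6,5] (faults so far: 6)
  step 8: ref 6 -> HIT, frames=[6,5] (faults so far: 6)
  step 9: ref 2 -> FAULT, evict 5, frames=[6,2] (faults so far: 7)
  step 10: ref 4 -> FAULT, evict 6, frames=[4,2] (faults so far: 8)
  step 11: ref 2 -> HIT, frames=[4,2] (faults so far: 8)
  step 12: ref 6 -> FAULT, evict 4, frames=[6,2] (faults so far: 9)
  step 13: ref 2 -> HIT, frames=[6,2] (faults so far: 9)
  step 14: ref 4 -> FAULT, evict 6, frames=[4,2] (faults so far: 10)
  LRU total faults: 10
--- Optimal ---
  step 0: ref 3 -> FAULT, frames=[3,-] (faults so far: 1)
  step 1: ref 1 -> FAULT, frames=[3,1] (faults so far: 2)
  step 2: ref 2 -> FAULT, evict 3, frames=[2,1] (faults so far: 3)
  step 3: ref 1 -> HIT, frames=[2,1] (faults so far: 3)
  step 4: ref 4 -> FAULT, evict 2, frames=[4,1] (faults so far: 4)
  step 5: ref 1 -> HIT, frames=[4,1] (faults so far: 4)
  step 6: ref 6 -> FAULT, evict 1, frames=[4,6] (faults so far: 5)
  step 7: ref 5 -> FAULT, evict 4, frames=[5,6] (faults so far: 6)
  step 8: ref 6 -> HIT, frames=[5,6] (faults so far: 6)
  step 9: ref 2 -> FAULT, evict 5, frames=[2,6] (faults so far: 7)
  step 10: ref 4 -> FAULT, evict 6, frames=[2,4] (faults so far: 8)
  step 11: ref 2 -> HIT, frames=[2,4] (faults so far: 8)
  step 12: ref 6 -> FAULT, evict 4, frames=[2,6] (faults so far: 9)
  step 13: ref 2 -> HIT, frames=[2,6] (faults so far: 9)
  step 14: ref 4 -> FAULT, evict 2, frames=[4,6] (faults so far: 10)
  Optimal total faults: 10

Answer: 12 10 10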